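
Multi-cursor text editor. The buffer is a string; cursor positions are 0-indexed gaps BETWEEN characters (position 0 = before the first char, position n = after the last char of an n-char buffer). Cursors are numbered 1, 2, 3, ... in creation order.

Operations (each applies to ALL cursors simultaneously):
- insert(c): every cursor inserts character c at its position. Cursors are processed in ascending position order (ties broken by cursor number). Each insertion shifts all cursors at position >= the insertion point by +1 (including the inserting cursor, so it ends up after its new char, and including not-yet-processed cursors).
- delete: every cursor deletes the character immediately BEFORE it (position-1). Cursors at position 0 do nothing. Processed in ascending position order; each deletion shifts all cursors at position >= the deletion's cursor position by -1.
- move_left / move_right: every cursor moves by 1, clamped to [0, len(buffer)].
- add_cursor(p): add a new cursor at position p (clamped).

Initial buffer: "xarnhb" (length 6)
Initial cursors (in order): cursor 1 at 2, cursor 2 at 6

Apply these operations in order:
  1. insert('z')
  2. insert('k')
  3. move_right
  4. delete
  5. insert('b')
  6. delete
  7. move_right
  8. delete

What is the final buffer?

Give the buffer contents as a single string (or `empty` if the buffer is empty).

Answer: xazkhb

Derivation:
After op 1 (insert('z')): buffer="xazrnhbz" (len 8), cursors c1@3 c2@8, authorship ..1....2
After op 2 (insert('k')): buffer="xazkrnhbzk" (len 10), cursors c1@4 c2@10, authorship ..11....22
After op 3 (move_right): buffer="xazkrnhbzk" (len 10), cursors c1@5 c2@10, authorship ..11....22
After op 4 (delete): buffer="xazknhbz" (len 8), cursors c1@4 c2@8, authorship ..11...2
After op 5 (insert('b')): buffer="xazkbnhbzb" (len 10), cursors c1@5 c2@10, authorship ..111...22
After op 6 (delete): buffer="xazknhbz" (len 8), cursors c1@4 c2@8, authorship ..11...2
After op 7 (move_right): buffer="xazknhbz" (len 8), cursors c1@5 c2@8, authorship ..11...2
After op 8 (delete): buffer="xazkhb" (len 6), cursors c1@4 c2@6, authorship ..11..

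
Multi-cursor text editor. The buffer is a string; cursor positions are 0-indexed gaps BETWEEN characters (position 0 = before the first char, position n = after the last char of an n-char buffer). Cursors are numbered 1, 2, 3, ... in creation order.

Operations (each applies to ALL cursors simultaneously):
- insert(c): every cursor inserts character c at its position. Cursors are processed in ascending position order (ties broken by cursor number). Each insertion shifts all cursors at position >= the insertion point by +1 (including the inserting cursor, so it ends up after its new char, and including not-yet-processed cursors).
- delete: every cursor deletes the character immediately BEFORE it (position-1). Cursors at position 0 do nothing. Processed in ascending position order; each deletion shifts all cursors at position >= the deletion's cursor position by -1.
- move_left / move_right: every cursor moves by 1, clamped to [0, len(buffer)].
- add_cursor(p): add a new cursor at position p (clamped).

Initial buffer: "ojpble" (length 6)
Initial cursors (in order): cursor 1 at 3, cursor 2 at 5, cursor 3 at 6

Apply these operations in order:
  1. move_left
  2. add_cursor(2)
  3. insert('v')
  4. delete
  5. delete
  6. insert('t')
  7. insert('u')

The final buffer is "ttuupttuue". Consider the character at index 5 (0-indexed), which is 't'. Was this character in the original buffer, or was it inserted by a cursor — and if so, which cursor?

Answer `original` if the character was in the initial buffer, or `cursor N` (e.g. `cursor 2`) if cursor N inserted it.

Answer: cursor 2

Derivation:
After op 1 (move_left): buffer="ojpble" (len 6), cursors c1@2 c2@4 c3@5, authorship ......
After op 2 (add_cursor(2)): buffer="ojpble" (len 6), cursors c1@2 c4@2 c2@4 c3@5, authorship ......
After op 3 (insert('v')): buffer="ojvvpbvlve" (len 10), cursors c1@4 c4@4 c2@7 c3@9, authorship ..14..2.3.
After op 4 (delete): buffer="ojpble" (len 6), cursors c1@2 c4@2 c2@4 c3@5, authorship ......
After op 5 (delete): buffer="pe" (len 2), cursors c1@0 c4@0 c2@1 c3@1, authorship ..
After op 6 (insert('t')): buffer="ttptte" (len 6), cursors c1@2 c4@2 c2@5 c3@5, authorship 14.23.
After op 7 (insert('u')): buffer="ttuupttuue" (len 10), cursors c1@4 c4@4 c2@9 c3@9, authorship 1414.2323.
Authorship (.=original, N=cursor N): 1 4 1 4 . 2 3 2 3 .
Index 5: author = 2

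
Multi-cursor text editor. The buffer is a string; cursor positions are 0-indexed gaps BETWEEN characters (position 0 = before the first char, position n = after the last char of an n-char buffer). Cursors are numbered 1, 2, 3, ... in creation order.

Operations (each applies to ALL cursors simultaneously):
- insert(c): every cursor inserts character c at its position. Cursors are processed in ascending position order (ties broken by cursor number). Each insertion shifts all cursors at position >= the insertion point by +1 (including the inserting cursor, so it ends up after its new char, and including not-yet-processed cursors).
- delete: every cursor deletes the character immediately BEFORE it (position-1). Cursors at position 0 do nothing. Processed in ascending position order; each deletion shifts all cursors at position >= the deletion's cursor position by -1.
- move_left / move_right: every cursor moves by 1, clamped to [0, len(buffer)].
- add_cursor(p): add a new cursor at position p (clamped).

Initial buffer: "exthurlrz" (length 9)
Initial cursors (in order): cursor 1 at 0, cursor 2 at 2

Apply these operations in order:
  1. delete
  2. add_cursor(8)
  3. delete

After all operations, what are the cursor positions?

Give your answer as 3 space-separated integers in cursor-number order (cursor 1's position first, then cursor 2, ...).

After op 1 (delete): buffer="ethurlrz" (len 8), cursors c1@0 c2@1, authorship ........
After op 2 (add_cursor(8)): buffer="ethurlrz" (len 8), cursors c1@0 c2@1 c3@8, authorship ........
After op 3 (delete): buffer="thurlr" (len 6), cursors c1@0 c2@0 c3@6, authorship ......

Answer: 0 0 6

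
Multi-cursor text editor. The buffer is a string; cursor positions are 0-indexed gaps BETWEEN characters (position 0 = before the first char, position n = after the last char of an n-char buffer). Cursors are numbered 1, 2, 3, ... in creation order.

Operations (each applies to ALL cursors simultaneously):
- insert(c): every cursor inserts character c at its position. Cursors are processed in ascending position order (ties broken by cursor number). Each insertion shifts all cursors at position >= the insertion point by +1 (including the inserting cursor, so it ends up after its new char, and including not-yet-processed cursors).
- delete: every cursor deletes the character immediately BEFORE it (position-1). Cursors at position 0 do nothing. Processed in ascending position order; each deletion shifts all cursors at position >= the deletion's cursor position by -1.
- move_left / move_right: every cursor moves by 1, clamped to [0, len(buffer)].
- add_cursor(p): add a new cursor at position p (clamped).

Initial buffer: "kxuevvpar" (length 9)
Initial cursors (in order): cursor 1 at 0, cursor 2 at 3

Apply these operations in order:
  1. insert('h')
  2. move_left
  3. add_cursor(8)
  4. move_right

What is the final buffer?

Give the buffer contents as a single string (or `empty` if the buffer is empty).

Answer: hkxuhevvpar

Derivation:
After op 1 (insert('h')): buffer="hkxuhevvpar" (len 11), cursors c1@1 c2@5, authorship 1...2......
After op 2 (move_left): buffer="hkxuhevvpar" (len 11), cursors c1@0 c2@4, authorship 1...2......
After op 3 (add_cursor(8)): buffer="hkxuhevvpar" (len 11), cursors c1@0 c2@4 c3@8, authorship 1...2......
After op 4 (move_right): buffer="hkxuhevvpar" (len 11), cursors c1@1 c2@5 c3@9, authorship 1...2......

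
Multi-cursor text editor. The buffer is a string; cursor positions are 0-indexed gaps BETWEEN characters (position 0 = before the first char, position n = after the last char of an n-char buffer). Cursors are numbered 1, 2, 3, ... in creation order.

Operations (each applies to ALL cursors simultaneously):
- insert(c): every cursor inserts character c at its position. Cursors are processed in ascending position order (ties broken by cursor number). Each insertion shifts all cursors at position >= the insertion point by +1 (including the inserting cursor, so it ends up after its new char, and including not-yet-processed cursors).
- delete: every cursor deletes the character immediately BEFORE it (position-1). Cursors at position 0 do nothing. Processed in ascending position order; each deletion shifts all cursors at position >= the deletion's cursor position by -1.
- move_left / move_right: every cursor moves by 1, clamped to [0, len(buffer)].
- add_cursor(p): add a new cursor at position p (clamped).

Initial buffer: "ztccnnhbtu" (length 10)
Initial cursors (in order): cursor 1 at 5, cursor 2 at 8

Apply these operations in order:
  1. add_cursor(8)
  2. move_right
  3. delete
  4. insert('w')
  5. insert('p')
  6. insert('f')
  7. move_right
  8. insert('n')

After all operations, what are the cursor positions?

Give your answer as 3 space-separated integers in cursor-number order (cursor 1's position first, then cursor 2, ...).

Answer: 10 19 19

Derivation:
After op 1 (add_cursor(8)): buffer="ztccnnhbtu" (len 10), cursors c1@5 c2@8 c3@8, authorship ..........
After op 2 (move_right): buffer="ztccnnhbtu" (len 10), cursors c1@6 c2@9 c3@9, authorship ..........
After op 3 (delete): buffer="ztccnhu" (len 7), cursors c1@5 c2@6 c3@6, authorship .......
After op 4 (insert('w')): buffer="ztccnwhwwu" (len 10), cursors c1@6 c2@9 c3@9, authorship .....1.23.
After op 5 (insert('p')): buffer="ztccnwphwwppu" (len 13), cursors c1@7 c2@12 c3@12, authorship .....11.2323.
After op 6 (insert('f')): buffer="ztccnwpfhwwppffu" (len 16), cursors c1@8 c2@15 c3@15, authorship .....111.232323.
After op 7 (move_right): buffer="ztccnwpfhwwppffu" (len 16), cursors c1@9 c2@16 c3@16, authorship .....111.232323.
After op 8 (insert('n')): buffer="ztccnwpfhnwwppffunn" (len 19), cursors c1@10 c2@19 c3@19, authorship .....111.1232323.23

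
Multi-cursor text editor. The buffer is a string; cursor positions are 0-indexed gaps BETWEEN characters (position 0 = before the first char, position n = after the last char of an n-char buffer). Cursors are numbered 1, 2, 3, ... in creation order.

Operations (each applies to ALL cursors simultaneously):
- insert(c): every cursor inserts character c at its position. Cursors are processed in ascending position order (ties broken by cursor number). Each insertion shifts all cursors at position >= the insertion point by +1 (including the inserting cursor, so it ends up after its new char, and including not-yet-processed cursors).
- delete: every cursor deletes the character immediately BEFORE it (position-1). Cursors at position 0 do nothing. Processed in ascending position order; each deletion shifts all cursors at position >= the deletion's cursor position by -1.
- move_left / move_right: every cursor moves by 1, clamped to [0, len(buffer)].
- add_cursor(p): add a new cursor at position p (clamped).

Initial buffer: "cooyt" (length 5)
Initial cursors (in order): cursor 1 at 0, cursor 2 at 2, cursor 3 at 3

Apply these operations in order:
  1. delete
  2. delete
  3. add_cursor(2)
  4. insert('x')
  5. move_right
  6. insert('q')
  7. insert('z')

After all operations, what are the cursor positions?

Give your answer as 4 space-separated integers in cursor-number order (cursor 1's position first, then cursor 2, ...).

After op 1 (delete): buffer="cyt" (len 3), cursors c1@0 c2@1 c3@1, authorship ...
After op 2 (delete): buffer="yt" (len 2), cursors c1@0 c2@0 c3@0, authorship ..
After op 3 (add_cursor(2)): buffer="yt" (len 2), cursors c1@0 c2@0 c3@0 c4@2, authorship ..
After op 4 (insert('x')): buffer="xxxytx" (len 6), cursors c1@3 c2@3 c3@3 c4@6, authorship 123..4
After op 5 (move_right): buffer="xxxytx" (len 6), cursors c1@4 c2@4 c3@4 c4@6, authorship 123..4
After op 6 (insert('q')): buffer="xxxyqqqtxq" (len 10), cursors c1@7 c2@7 c3@7 c4@10, authorship 123.123.44
After op 7 (insert('z')): buffer="xxxyqqqzzztxqz" (len 14), cursors c1@10 c2@10 c3@10 c4@14, authorship 123.123123.444

Answer: 10 10 10 14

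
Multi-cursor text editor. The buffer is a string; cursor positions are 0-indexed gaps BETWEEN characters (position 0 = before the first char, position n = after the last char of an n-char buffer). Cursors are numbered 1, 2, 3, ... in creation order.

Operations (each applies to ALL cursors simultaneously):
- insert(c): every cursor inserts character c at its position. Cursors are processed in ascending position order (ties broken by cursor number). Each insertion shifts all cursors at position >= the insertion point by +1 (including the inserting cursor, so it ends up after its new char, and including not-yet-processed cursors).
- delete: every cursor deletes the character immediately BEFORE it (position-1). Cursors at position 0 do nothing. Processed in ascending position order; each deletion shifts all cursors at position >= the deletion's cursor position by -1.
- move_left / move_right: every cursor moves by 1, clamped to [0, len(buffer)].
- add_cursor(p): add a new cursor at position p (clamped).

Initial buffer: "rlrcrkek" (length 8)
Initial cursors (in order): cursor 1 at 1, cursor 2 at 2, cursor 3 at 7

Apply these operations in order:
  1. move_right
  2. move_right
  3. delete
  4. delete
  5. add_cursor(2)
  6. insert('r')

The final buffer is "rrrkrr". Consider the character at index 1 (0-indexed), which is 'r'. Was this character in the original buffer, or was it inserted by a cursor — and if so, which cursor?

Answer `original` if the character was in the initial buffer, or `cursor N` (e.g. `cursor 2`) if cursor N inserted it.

After op 1 (move_right): buffer="rlrcrkek" (len 8), cursors c1@2 c2@3 c3@8, authorship ........
After op 2 (move_right): buffer="rlrcrkek" (len 8), cursors c1@3 c2@4 c3@8, authorship ........
After op 3 (delete): buffer="rlrke" (len 5), cursors c1@2 c2@2 c3@5, authorship .....
After op 4 (delete): buffer="rk" (len 2), cursors c1@0 c2@0 c3@2, authorship ..
After op 5 (add_cursor(2)): buffer="rk" (len 2), cursors c1@0 c2@0 c3@2 c4@2, authorship ..
After op 6 (insert('r')): buffer="rrrkrr" (len 6), cursors c1@2 c2@2 c3@6 c4@6, authorship 12..34
Authorship (.=original, N=cursor N): 1 2 . . 3 4
Index 1: author = 2

Answer: cursor 2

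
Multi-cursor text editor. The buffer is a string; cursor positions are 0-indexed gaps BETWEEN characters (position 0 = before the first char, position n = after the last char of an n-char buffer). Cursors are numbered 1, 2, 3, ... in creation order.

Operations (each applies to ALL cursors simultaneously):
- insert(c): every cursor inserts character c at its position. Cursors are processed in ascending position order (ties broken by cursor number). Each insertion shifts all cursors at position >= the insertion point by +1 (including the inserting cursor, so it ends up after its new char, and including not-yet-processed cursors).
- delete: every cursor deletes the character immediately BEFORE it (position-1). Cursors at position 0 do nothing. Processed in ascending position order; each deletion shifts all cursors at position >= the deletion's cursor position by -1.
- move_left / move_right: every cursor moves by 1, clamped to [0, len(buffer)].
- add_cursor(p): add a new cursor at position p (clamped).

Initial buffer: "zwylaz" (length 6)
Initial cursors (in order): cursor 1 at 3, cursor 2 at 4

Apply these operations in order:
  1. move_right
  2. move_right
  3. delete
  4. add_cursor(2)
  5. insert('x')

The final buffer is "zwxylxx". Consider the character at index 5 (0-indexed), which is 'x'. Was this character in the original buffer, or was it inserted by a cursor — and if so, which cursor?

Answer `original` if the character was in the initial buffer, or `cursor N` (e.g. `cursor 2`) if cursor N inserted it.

Answer: cursor 1

Derivation:
After op 1 (move_right): buffer="zwylaz" (len 6), cursors c1@4 c2@5, authorship ......
After op 2 (move_right): buffer="zwylaz" (len 6), cursors c1@5 c2@6, authorship ......
After op 3 (delete): buffer="zwyl" (len 4), cursors c1@4 c2@4, authorship ....
After op 4 (add_cursor(2)): buffer="zwyl" (len 4), cursors c3@2 c1@4 c2@4, authorship ....
After op 5 (insert('x')): buffer="zwxylxx" (len 7), cursors c3@3 c1@7 c2@7, authorship ..3..12
Authorship (.=original, N=cursor N): . . 3 . . 1 2
Index 5: author = 1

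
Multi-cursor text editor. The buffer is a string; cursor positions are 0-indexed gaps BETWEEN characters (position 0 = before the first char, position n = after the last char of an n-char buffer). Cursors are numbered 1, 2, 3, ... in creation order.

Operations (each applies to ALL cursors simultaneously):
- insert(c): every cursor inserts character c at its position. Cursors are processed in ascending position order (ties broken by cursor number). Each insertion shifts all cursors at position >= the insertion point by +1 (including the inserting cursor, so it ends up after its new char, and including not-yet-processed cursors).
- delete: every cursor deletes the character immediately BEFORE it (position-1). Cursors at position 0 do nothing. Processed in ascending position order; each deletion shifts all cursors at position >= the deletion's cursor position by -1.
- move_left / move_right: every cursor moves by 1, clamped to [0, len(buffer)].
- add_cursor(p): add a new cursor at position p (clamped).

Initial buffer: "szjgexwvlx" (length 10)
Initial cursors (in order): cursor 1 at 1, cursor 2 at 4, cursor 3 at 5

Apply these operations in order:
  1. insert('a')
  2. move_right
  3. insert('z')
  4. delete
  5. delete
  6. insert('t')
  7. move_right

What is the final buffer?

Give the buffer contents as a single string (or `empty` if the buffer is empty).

After op 1 (insert('a')): buffer="sazjgaeaxwvlx" (len 13), cursors c1@2 c2@6 c3@8, authorship .1...2.3.....
After op 2 (move_right): buffer="sazjgaeaxwvlx" (len 13), cursors c1@3 c2@7 c3@9, authorship .1...2.3.....
After op 3 (insert('z')): buffer="sazzjgaezaxzwvlx" (len 16), cursors c1@4 c2@9 c3@12, authorship .1.1..2.23.3....
After op 4 (delete): buffer="sazjgaeaxwvlx" (len 13), cursors c1@3 c2@7 c3@9, authorship .1...2.3.....
After op 5 (delete): buffer="sajgaawvlx" (len 10), cursors c1@2 c2@5 c3@6, authorship .1..23....
After op 6 (insert('t')): buffer="satjgatatwvlx" (len 13), cursors c1@3 c2@7 c3@9, authorship .11..2233....
After op 7 (move_right): buffer="satjgatatwvlx" (len 13), cursors c1@4 c2@8 c3@10, authorship .11..2233....

Answer: satjgatatwvlx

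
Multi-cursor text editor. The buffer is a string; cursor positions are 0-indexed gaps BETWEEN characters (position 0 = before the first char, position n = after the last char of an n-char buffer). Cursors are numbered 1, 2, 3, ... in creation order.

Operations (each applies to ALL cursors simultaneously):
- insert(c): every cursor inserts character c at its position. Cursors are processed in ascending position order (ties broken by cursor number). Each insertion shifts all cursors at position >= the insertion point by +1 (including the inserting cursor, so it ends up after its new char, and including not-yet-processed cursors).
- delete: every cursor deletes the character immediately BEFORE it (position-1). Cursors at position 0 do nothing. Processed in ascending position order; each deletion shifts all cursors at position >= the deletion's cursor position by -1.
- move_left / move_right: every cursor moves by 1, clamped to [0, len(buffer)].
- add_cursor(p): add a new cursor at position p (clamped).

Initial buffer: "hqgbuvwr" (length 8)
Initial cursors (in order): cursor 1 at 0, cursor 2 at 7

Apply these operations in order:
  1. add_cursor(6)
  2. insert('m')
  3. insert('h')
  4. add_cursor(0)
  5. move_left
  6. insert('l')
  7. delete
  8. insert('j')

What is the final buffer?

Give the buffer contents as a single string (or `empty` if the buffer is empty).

After op 1 (add_cursor(6)): buffer="hqgbuvwr" (len 8), cursors c1@0 c3@6 c2@7, authorship ........
After op 2 (insert('m')): buffer="mhqgbuvmwmr" (len 11), cursors c1@1 c3@8 c2@10, authorship 1......3.2.
After op 3 (insert('h')): buffer="mhhqgbuvmhwmhr" (len 14), cursors c1@2 c3@10 c2@13, authorship 11......33.22.
After op 4 (add_cursor(0)): buffer="mhhqgbuvmhwmhr" (len 14), cursors c4@0 c1@2 c3@10 c2@13, authorship 11......33.22.
After op 5 (move_left): buffer="mhhqgbuvmhwmhr" (len 14), cursors c4@0 c1@1 c3@9 c2@12, authorship 11......33.22.
After op 6 (insert('l')): buffer="lmlhhqgbuvmlhwmlhr" (len 18), cursors c4@1 c1@3 c3@12 c2@16, authorship 4111......333.222.
After op 7 (delete): buffer="mhhqgbuvmhwmhr" (len 14), cursors c4@0 c1@1 c3@9 c2@12, authorship 11......33.22.
After op 8 (insert('j')): buffer="jmjhhqgbuvmjhwmjhr" (len 18), cursors c4@1 c1@3 c3@12 c2@16, authorship 4111......333.222.

Answer: jmjhhqgbuvmjhwmjhr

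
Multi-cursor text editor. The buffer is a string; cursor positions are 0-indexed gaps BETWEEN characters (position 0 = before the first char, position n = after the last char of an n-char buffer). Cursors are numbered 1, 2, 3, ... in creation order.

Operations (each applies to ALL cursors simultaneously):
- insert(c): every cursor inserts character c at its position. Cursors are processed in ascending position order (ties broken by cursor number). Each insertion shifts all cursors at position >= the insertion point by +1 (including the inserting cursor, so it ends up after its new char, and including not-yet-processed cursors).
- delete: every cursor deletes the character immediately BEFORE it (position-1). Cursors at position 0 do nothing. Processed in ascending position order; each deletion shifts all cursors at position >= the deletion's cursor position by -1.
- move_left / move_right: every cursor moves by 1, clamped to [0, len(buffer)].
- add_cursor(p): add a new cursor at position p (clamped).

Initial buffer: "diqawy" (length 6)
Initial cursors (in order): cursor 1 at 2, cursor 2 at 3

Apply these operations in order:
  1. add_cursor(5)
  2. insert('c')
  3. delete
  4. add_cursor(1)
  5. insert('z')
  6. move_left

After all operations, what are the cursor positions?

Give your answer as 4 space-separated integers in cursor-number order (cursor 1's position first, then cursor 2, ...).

Answer: 3 5 8 1

Derivation:
After op 1 (add_cursor(5)): buffer="diqawy" (len 6), cursors c1@2 c2@3 c3@5, authorship ......
After op 2 (insert('c')): buffer="dicqcawcy" (len 9), cursors c1@3 c2@5 c3@8, authorship ..1.2..3.
After op 3 (delete): buffer="diqawy" (len 6), cursors c1@2 c2@3 c3@5, authorship ......
After op 4 (add_cursor(1)): buffer="diqawy" (len 6), cursors c4@1 c1@2 c2@3 c3@5, authorship ......
After op 5 (insert('z')): buffer="dzizqzawzy" (len 10), cursors c4@2 c1@4 c2@6 c3@9, authorship .4.1.2..3.
After op 6 (move_left): buffer="dzizqzawzy" (len 10), cursors c4@1 c1@3 c2@5 c3@8, authorship .4.1.2..3.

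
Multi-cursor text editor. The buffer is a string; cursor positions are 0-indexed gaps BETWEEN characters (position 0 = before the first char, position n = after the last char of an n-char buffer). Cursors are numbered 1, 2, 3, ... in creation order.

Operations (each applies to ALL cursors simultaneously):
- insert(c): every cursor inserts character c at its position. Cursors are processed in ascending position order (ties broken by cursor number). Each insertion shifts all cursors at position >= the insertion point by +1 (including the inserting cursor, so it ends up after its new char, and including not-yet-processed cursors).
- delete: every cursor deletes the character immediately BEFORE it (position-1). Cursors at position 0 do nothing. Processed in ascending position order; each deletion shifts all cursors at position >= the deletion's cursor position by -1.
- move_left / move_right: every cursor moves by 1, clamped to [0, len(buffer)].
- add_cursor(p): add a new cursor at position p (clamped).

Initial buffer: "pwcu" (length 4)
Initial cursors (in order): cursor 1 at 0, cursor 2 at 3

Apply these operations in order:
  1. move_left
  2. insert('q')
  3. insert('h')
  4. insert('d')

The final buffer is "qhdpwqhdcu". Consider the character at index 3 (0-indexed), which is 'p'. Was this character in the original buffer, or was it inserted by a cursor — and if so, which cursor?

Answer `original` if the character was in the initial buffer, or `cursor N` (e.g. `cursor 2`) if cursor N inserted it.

After op 1 (move_left): buffer="pwcu" (len 4), cursors c1@0 c2@2, authorship ....
After op 2 (insert('q')): buffer="qpwqcu" (len 6), cursors c1@1 c2@4, authorship 1..2..
After op 3 (insert('h')): buffer="qhpwqhcu" (len 8), cursors c1@2 c2@6, authorship 11..22..
After op 4 (insert('d')): buffer="qhdpwqhdcu" (len 10), cursors c1@3 c2@8, authorship 111..222..
Authorship (.=original, N=cursor N): 1 1 1 . . 2 2 2 . .
Index 3: author = original

Answer: original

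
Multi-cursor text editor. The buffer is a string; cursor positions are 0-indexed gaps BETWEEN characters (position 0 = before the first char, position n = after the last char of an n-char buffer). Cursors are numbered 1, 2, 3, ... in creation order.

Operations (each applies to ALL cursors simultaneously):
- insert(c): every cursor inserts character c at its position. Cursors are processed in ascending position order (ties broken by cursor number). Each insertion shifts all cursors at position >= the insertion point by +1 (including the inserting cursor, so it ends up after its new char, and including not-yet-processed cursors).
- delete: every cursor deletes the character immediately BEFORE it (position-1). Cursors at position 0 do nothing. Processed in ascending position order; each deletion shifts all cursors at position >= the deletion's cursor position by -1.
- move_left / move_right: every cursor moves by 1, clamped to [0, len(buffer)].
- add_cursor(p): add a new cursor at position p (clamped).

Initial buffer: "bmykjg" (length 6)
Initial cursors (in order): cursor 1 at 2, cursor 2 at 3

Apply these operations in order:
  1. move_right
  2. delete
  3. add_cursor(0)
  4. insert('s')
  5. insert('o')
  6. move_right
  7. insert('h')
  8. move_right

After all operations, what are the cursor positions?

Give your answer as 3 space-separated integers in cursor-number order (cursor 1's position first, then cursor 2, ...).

After op 1 (move_right): buffer="bmykjg" (len 6), cursors c1@3 c2@4, authorship ......
After op 2 (delete): buffer="bmjg" (len 4), cursors c1@2 c2@2, authorship ....
After op 3 (add_cursor(0)): buffer="bmjg" (len 4), cursors c3@0 c1@2 c2@2, authorship ....
After op 4 (insert('s')): buffer="sbmssjg" (len 7), cursors c3@1 c1@5 c2@5, authorship 3..12..
After op 5 (insert('o')): buffer="sobmssoojg" (len 10), cursors c3@2 c1@8 c2@8, authorship 33..1212..
After op 6 (move_right): buffer="sobmssoojg" (len 10), cursors c3@3 c1@9 c2@9, authorship 33..1212..
After op 7 (insert('h')): buffer="sobhmssoojhhg" (len 13), cursors c3@4 c1@12 c2@12, authorship 33.3.1212.12.
After op 8 (move_right): buffer="sobhmssoojhhg" (len 13), cursors c3@5 c1@13 c2@13, authorship 33.3.1212.12.

Answer: 13 13 5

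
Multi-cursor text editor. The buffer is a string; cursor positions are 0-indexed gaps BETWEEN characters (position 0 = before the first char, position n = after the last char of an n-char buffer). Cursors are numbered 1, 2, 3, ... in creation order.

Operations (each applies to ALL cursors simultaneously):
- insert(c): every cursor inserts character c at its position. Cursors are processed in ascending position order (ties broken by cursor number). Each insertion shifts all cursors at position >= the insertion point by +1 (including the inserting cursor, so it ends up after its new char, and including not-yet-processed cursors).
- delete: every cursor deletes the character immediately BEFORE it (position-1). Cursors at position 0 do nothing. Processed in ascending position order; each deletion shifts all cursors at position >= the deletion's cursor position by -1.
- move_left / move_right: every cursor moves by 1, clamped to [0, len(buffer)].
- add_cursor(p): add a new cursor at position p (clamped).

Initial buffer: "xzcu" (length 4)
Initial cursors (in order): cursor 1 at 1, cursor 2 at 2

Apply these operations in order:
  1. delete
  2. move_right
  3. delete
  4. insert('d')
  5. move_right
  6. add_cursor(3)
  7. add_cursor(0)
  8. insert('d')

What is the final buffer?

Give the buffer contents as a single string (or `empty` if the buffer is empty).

Answer: ddduddd

Derivation:
After op 1 (delete): buffer="cu" (len 2), cursors c1@0 c2@0, authorship ..
After op 2 (move_right): buffer="cu" (len 2), cursors c1@1 c2@1, authorship ..
After op 3 (delete): buffer="u" (len 1), cursors c1@0 c2@0, authorship .
After op 4 (insert('d')): buffer="ddu" (len 3), cursors c1@2 c2@2, authorship 12.
After op 5 (move_right): buffer="ddu" (len 3), cursors c1@3 c2@3, authorship 12.
After op 6 (add_cursor(3)): buffer="ddu" (len 3), cursors c1@3 c2@3 c3@3, authorship 12.
After op 7 (add_cursor(0)): buffer="ddu" (len 3), cursors c4@0 c1@3 c2@3 c3@3, authorship 12.
After op 8 (insert('d')): buffer="ddduddd" (len 7), cursors c4@1 c1@7 c2@7 c3@7, authorship 412.123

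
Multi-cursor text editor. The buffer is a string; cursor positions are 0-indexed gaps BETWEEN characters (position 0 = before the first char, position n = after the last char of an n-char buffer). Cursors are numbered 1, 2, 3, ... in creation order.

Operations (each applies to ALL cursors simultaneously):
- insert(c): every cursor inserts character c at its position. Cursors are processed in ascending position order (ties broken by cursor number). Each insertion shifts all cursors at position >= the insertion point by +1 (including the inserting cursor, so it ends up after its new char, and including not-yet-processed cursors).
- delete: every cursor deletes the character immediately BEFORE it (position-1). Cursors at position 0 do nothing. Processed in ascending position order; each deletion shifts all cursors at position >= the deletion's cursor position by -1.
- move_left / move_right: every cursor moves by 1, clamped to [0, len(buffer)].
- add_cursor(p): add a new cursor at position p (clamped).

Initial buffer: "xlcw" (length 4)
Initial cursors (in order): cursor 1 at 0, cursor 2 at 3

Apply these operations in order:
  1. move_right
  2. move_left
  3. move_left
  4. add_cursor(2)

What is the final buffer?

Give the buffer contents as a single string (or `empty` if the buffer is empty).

After op 1 (move_right): buffer="xlcw" (len 4), cursors c1@1 c2@4, authorship ....
After op 2 (move_left): buffer="xlcw" (len 4), cursors c1@0 c2@3, authorship ....
After op 3 (move_left): buffer="xlcw" (len 4), cursors c1@0 c2@2, authorship ....
After op 4 (add_cursor(2)): buffer="xlcw" (len 4), cursors c1@0 c2@2 c3@2, authorship ....

Answer: xlcw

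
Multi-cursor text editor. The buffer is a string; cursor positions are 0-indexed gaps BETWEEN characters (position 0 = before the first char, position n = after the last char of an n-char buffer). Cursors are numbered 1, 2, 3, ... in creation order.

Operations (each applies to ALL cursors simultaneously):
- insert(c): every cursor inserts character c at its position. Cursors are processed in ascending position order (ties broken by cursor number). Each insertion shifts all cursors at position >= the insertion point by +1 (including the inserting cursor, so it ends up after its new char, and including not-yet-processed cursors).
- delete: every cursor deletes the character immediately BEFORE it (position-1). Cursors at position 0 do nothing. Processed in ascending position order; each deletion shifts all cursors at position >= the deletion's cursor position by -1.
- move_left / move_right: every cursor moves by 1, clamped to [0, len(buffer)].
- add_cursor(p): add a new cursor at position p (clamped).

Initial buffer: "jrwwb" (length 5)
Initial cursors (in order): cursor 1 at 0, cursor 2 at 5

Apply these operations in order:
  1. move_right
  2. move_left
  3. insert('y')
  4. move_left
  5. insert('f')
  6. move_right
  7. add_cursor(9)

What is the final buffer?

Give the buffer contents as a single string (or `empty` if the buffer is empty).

After op 1 (move_right): buffer="jrwwb" (len 5), cursors c1@1 c2@5, authorship .....
After op 2 (move_left): buffer="jrwwb" (len 5), cursors c1@0 c2@4, authorship .....
After op 3 (insert('y')): buffer="yjrwwyb" (len 7), cursors c1@1 c2@6, authorship 1....2.
After op 4 (move_left): buffer="yjrwwyb" (len 7), cursors c1@0 c2@5, authorship 1....2.
After op 5 (insert('f')): buffer="fyjrwwfyb" (len 9), cursors c1@1 c2@7, authorship 11....22.
After op 6 (move_right): buffer="fyjrwwfyb" (len 9), cursors c1@2 c2@8, authorship 11....22.
After op 7 (add_cursor(9)): buffer="fyjrwwfyb" (len 9), cursors c1@2 c2@8 c3@9, authorship 11....22.

Answer: fyjrwwfyb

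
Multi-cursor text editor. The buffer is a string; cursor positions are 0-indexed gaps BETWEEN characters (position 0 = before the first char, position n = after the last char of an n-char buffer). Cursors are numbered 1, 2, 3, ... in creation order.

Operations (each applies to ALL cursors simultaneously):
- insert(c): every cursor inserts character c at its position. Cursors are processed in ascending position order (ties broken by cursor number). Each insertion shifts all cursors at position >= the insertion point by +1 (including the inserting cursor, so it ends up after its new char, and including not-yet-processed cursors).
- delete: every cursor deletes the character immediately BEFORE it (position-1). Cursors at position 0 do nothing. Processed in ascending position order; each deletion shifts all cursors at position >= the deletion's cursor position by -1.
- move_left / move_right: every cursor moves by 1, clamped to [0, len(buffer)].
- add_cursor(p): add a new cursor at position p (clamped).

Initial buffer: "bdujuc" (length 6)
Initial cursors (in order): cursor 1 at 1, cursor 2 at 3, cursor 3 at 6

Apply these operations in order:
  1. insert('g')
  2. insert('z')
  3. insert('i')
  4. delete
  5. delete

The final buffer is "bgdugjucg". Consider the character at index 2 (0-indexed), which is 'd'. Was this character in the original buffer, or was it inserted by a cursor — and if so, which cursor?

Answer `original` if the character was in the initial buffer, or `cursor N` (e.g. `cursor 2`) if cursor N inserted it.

After op 1 (insert('g')): buffer="bgdugjucg" (len 9), cursors c1@2 c2@5 c3@9, authorship .1..2...3
After op 2 (insert('z')): buffer="bgzdugzjucgz" (len 12), cursors c1@3 c2@7 c3@12, authorship .11..22...33
After op 3 (insert('i')): buffer="bgzidugzijucgzi" (len 15), cursors c1@4 c2@9 c3@15, authorship .111..222...333
After op 4 (delete): buffer="bgzdugzjucgz" (len 12), cursors c1@3 c2@7 c3@12, authorship .11..22...33
After op 5 (delete): buffer="bgdugjucg" (len 9), cursors c1@2 c2@5 c3@9, authorship .1..2...3
Authorship (.=original, N=cursor N): . 1 . . 2 . . . 3
Index 2: author = original

Answer: original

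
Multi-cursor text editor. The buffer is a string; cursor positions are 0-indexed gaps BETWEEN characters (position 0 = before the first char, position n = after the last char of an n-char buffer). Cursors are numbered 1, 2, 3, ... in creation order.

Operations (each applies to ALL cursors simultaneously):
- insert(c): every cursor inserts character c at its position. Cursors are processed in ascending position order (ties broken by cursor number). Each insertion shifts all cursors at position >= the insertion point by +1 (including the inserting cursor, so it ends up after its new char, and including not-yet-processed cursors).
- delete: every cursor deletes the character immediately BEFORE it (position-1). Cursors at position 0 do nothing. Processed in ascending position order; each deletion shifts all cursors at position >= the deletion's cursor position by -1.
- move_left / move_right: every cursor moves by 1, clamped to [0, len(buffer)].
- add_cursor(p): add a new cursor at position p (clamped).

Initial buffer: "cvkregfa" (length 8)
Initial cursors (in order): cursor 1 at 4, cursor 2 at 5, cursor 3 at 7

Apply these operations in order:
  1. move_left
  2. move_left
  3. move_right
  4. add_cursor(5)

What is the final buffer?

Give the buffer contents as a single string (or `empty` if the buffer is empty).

Answer: cvkregfa

Derivation:
After op 1 (move_left): buffer="cvkregfa" (len 8), cursors c1@3 c2@4 c3@6, authorship ........
After op 2 (move_left): buffer="cvkregfa" (len 8), cursors c1@2 c2@3 c3@5, authorship ........
After op 3 (move_right): buffer="cvkregfa" (len 8), cursors c1@3 c2@4 c3@6, authorship ........
After op 4 (add_cursor(5)): buffer="cvkregfa" (len 8), cursors c1@3 c2@4 c4@5 c3@6, authorship ........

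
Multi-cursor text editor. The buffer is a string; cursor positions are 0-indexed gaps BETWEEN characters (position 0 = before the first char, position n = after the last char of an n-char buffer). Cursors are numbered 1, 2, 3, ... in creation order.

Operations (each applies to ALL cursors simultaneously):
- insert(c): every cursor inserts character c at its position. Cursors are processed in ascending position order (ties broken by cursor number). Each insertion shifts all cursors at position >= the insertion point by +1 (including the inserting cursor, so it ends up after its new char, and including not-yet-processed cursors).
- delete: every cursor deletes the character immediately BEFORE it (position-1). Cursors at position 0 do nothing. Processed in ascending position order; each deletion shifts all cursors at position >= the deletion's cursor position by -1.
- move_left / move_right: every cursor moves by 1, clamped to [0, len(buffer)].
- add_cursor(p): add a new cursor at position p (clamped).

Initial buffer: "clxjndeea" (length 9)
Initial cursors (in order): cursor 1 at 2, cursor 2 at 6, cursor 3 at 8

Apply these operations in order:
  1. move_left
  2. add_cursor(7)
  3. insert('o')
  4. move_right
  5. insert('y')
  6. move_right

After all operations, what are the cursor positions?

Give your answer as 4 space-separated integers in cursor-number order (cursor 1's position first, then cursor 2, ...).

Answer: 5 11 17 17

Derivation:
After op 1 (move_left): buffer="clxjndeea" (len 9), cursors c1@1 c2@5 c3@7, authorship .........
After op 2 (add_cursor(7)): buffer="clxjndeea" (len 9), cursors c1@1 c2@5 c3@7 c4@7, authorship .........
After op 3 (insert('o')): buffer="colxjnodeooea" (len 13), cursors c1@2 c2@7 c3@11 c4@11, authorship .1....2..34..
After op 4 (move_right): buffer="colxjnodeooea" (len 13), cursors c1@3 c2@8 c3@12 c4@12, authorship .1....2..34..
After op 5 (insert('y')): buffer="colyxjnodyeooeyya" (len 17), cursors c1@4 c2@10 c3@16 c4@16, authorship .1.1...2.2.34.34.
After op 6 (move_right): buffer="colyxjnodyeooeyya" (len 17), cursors c1@5 c2@11 c3@17 c4@17, authorship .1.1...2.2.34.34.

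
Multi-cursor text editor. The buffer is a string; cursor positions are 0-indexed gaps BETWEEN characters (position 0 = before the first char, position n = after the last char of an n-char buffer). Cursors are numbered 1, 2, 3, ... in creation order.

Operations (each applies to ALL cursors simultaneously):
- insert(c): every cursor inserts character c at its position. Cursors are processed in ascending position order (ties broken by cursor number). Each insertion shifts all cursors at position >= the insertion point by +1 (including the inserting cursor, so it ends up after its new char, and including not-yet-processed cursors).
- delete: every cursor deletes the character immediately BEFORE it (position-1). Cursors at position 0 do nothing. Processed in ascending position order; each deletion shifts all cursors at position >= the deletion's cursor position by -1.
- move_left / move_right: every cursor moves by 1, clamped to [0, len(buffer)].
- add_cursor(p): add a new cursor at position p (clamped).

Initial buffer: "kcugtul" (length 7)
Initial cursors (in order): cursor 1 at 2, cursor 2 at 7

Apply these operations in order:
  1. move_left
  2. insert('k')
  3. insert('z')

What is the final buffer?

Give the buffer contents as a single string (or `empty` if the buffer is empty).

Answer: kkzcugtukzl

Derivation:
After op 1 (move_left): buffer="kcugtul" (len 7), cursors c1@1 c2@6, authorship .......
After op 2 (insert('k')): buffer="kkcugtukl" (len 9), cursors c1@2 c2@8, authorship .1.....2.
After op 3 (insert('z')): buffer="kkzcugtukzl" (len 11), cursors c1@3 c2@10, authorship .11.....22.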